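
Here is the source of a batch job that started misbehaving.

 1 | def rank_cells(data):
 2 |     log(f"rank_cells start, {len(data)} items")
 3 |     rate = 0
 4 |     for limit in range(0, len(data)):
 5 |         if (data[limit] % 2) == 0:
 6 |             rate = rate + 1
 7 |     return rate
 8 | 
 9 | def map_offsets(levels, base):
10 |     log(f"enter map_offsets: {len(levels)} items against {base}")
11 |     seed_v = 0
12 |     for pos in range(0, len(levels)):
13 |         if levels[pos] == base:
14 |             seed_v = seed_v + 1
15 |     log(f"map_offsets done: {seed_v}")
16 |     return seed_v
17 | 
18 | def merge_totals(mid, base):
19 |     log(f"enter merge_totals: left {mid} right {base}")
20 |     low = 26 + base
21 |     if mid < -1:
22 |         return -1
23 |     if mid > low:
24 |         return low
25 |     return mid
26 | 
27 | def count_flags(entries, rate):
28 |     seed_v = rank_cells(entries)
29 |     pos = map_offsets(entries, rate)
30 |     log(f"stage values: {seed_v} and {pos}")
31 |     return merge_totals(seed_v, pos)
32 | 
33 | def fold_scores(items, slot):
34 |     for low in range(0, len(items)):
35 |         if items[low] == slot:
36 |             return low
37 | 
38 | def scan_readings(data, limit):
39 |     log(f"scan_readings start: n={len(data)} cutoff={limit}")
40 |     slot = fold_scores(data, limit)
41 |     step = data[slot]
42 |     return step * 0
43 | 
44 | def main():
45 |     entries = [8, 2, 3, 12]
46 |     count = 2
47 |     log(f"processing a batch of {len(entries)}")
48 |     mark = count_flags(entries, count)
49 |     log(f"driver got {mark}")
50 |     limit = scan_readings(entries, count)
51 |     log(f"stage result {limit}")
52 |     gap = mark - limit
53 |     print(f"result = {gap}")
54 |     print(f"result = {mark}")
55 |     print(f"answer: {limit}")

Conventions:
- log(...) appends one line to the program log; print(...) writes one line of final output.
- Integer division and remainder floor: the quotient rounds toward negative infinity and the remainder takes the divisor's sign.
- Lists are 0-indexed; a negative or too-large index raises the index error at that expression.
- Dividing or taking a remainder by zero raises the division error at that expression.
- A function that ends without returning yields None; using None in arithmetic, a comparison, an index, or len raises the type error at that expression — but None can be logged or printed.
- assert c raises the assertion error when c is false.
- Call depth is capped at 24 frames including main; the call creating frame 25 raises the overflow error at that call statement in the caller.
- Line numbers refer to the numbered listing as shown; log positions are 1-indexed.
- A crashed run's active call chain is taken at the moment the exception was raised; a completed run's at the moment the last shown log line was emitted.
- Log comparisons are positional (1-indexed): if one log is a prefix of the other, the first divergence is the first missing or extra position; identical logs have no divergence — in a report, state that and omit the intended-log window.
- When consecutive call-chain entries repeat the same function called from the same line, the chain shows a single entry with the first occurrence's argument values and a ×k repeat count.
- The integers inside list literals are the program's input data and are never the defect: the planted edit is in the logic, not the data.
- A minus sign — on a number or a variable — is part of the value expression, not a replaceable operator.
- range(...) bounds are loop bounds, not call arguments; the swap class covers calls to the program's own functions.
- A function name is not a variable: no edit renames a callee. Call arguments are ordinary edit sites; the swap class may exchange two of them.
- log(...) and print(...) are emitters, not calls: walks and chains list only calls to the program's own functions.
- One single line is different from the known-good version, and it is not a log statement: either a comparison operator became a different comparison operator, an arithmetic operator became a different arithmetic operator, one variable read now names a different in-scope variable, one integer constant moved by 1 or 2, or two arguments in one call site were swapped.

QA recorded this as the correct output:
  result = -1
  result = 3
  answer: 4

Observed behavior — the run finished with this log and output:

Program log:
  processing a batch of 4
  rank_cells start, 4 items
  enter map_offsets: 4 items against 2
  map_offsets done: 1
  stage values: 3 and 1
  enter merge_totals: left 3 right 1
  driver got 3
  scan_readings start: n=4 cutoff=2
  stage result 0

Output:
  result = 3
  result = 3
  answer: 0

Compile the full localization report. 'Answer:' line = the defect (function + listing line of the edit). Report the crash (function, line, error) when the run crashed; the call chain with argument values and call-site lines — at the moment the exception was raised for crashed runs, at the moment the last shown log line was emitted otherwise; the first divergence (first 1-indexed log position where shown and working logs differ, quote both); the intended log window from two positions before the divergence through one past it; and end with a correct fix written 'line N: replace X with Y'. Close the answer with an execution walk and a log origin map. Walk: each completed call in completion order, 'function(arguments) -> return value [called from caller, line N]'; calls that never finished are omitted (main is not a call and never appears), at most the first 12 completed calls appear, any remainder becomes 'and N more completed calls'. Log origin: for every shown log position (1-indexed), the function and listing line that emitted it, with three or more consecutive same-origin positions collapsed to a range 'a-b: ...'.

Answer: the defect is in scan_readings at line 42.
The tell: Log line 9 is where behavior first shows: 'stage result 0' appears instead of 'stage result 4'.
Call chain: main.
First divergence: position 9; shown 'stage result 0' vs intended 'stage result 4'.
Intended log window:
  7: driver got 3
  8: scan_readings start: n=4 cutoff=2
  9: stage result 4
Execution walk:
  rank_cells([8, 2, 3, 12]) -> 3  [called from count_flags, line 28]
  map_offsets([8, 2, 3, 12], 2) -> 1  [called from count_flags, line 29]
  merge_totals(3, 1) -> 3  [called from count_flags, line 31]
  count_flags([8, 2, 3, 12], 2) -> 3  [called from main, line 48]
  fold_scores([8, 2, 3, 12], 2) -> 1  [called from scan_readings, line 40]
  scan_readings([8, 2, 3, 12], 2) -> 0  [called from main, line 50]
Log origins:
  1: emitted by main (line 47)
  2: emitted by rank_cells (line 2)
  3: emitted by map_offsets (line 10)
  4: emitted by map_offsets (line 15)
  5: emitted by count_flags (line 30)
  6: emitted by merge_totals (line 19)
  7: emitted by main (line 49)
  8: emitted by scan_readings (line 39)
  9: emitted by main (line 51)
A correct fix: line 42: replace `0` with `2`.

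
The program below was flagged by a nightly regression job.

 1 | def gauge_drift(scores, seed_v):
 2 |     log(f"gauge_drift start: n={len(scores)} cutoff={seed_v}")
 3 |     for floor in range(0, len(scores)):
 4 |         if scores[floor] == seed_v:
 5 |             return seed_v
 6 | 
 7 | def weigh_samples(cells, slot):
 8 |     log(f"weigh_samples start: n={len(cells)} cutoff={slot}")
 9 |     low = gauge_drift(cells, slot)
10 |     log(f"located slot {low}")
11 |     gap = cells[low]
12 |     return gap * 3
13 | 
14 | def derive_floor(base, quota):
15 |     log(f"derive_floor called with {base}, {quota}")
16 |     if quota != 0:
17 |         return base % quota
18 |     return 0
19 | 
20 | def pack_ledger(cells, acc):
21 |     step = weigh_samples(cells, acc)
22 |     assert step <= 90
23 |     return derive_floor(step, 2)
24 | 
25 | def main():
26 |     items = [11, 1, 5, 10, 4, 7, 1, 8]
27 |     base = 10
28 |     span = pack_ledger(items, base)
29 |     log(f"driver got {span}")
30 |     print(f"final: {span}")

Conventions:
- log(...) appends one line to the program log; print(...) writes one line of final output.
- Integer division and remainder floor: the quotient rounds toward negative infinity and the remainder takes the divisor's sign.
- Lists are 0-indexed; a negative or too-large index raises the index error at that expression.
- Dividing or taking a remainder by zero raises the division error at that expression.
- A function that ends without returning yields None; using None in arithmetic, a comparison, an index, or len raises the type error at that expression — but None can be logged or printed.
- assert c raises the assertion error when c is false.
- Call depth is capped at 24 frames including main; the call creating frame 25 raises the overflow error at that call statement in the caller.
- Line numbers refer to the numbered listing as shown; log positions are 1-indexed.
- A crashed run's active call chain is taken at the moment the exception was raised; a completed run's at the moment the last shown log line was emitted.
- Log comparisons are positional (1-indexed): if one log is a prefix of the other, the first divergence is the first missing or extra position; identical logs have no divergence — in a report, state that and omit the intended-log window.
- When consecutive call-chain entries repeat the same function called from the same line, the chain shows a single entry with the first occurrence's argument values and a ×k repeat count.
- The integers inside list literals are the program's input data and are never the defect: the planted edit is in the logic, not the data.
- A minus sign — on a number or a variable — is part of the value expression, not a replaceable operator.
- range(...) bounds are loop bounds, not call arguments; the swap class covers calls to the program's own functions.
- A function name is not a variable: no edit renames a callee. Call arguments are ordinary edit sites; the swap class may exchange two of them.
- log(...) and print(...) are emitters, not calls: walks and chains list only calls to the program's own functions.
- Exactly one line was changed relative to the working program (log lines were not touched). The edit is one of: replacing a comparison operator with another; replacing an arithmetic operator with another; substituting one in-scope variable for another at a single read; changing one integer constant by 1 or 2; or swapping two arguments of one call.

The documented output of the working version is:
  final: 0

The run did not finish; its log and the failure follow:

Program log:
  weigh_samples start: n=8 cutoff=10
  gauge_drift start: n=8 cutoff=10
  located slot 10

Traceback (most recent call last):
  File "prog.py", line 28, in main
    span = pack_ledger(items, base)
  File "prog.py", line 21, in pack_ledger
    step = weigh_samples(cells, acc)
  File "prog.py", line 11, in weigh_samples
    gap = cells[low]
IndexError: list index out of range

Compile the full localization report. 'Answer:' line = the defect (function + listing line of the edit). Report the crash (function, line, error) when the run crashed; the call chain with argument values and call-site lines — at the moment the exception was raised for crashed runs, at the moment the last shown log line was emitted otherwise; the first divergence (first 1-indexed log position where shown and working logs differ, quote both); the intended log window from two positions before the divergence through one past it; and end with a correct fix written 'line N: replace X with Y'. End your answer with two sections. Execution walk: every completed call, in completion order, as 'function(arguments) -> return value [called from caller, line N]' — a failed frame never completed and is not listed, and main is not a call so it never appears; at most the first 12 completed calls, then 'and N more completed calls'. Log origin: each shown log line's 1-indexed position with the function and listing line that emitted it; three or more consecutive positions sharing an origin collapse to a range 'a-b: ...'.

Answer: the defect is in gauge_drift at line 5.
Key observation: Everything matches until log position 3, which reads 'located slot 10' in place of 'located slot 3'.
Crash: weigh_samples, line 11, IndexError.
Call chain: main -> pack_ledger([11, 1, 5, 10, 4, 7, 1, 8], 10) (called at line 28) -> weigh_samples([11, 1, 5, 10, 4, 7, 1, 8], 10) (called at line 21).
First divergence: at position 3 the run shows 'located slot 10' where the working version logs 'located slot 3'.
Intended log window:
  1: weigh_samples start: n=8 cutoff=10
  2: gauge_drift start: n=8 cutoff=10
  3: located slot 3
  4: derive_floor called with 30, 2
Execution walk:
  gauge_drift([11, 1, 5, 10, 4, 7, 1, 8], 10) -> 10  [called from weigh_samples, line 9]
Origin of each log line:
  1: logged in weigh_samples at line 8
  2: logged in gauge_drift at line 2
  3: logged in weigh_samples at line 10
A correct fix: line 5: replace `seed_v` with `floor`.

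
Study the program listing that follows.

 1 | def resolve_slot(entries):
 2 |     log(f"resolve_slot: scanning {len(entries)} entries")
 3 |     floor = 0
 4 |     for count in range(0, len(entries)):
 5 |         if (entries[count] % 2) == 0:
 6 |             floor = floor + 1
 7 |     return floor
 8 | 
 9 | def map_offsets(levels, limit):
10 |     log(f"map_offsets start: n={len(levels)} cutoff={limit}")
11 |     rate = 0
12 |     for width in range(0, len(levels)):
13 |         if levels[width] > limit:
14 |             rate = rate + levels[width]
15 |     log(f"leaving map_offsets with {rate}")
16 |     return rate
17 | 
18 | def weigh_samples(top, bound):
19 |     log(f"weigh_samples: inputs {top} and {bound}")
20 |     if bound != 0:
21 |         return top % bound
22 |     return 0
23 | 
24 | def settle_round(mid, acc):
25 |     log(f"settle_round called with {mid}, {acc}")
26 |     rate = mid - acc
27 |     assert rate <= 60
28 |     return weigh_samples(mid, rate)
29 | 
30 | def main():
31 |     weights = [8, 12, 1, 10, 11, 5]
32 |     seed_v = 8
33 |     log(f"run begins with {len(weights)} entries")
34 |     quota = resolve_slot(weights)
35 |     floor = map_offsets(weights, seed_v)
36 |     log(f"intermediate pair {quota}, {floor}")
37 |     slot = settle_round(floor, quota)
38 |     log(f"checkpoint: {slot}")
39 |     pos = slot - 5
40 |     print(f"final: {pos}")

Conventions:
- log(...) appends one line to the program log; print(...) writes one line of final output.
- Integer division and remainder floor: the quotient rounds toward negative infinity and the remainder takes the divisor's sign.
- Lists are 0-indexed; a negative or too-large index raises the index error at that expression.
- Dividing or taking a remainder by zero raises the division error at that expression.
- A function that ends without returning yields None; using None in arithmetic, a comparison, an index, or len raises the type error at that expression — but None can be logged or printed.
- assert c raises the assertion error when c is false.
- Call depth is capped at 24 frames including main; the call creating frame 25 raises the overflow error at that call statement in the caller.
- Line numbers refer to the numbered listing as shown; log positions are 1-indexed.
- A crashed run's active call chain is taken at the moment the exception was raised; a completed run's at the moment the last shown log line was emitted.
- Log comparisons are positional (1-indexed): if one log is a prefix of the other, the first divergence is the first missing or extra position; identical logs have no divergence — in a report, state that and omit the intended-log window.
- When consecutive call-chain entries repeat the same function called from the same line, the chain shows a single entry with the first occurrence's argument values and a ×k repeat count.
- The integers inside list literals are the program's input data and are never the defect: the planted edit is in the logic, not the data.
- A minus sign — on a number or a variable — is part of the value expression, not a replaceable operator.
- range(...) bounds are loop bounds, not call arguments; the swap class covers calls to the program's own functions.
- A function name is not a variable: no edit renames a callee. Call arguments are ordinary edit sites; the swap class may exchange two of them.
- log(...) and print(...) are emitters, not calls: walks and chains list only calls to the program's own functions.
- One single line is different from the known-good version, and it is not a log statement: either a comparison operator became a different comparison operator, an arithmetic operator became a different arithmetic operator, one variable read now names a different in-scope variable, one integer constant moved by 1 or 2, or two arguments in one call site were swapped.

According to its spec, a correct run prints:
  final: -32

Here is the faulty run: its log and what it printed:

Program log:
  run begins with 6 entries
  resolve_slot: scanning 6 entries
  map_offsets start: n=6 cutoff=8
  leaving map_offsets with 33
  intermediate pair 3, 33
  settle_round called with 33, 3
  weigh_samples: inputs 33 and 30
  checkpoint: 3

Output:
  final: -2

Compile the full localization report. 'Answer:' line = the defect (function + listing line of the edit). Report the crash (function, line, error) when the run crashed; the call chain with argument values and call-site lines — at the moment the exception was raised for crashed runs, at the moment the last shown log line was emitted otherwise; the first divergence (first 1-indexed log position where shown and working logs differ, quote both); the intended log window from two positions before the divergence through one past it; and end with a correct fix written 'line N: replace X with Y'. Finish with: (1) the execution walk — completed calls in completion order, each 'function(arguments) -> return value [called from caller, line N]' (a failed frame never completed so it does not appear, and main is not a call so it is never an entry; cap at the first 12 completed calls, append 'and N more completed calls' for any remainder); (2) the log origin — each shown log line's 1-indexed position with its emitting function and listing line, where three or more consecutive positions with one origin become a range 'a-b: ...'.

Answer: the defect is in main at line 37.
Key fact: The earliest visible damage is log position 6 — 'settle_round called with 33, 3' rather than the intended 'settle_round called with 3, 33'.
Call chain: main.
First divergence: at position 6 the run shows 'settle_round called with 33, 3' where the working version logs 'settle_round called with 3, 33'.
Intended log window:
  4: leaving map_offsets with 33
  5: intermediate pair 3, 33
  6: settle_round called with 3, 33
  7: weigh_samples: inputs 3 and -30
Execution walk:
  resolve_slot([8, 12, 1, 10, 11, 5]) -> 3  [called from main, line 34]
  map_offsets([8, 12, 1, 10, 11, 5], 8) -> 33  [called from main, line 35]
  weigh_samples(33, 30) -> 3  [called from settle_round, line 28]
  settle_round(33, 3) -> 3  [called from main, line 37]
Log line origins:
  1 — main, line 33
  2 — resolve_slot, line 2
  3 — map_offsets, line 10
  4 — map_offsets, line 15
  5 — main, line 36
  6 — settle_round, line 25
  7 — weigh_samples, line 19
  8 — main, line 38
A correct fix: line 37: replace `settle_round(floor, quota)` with `settle_round(quota, floor)`.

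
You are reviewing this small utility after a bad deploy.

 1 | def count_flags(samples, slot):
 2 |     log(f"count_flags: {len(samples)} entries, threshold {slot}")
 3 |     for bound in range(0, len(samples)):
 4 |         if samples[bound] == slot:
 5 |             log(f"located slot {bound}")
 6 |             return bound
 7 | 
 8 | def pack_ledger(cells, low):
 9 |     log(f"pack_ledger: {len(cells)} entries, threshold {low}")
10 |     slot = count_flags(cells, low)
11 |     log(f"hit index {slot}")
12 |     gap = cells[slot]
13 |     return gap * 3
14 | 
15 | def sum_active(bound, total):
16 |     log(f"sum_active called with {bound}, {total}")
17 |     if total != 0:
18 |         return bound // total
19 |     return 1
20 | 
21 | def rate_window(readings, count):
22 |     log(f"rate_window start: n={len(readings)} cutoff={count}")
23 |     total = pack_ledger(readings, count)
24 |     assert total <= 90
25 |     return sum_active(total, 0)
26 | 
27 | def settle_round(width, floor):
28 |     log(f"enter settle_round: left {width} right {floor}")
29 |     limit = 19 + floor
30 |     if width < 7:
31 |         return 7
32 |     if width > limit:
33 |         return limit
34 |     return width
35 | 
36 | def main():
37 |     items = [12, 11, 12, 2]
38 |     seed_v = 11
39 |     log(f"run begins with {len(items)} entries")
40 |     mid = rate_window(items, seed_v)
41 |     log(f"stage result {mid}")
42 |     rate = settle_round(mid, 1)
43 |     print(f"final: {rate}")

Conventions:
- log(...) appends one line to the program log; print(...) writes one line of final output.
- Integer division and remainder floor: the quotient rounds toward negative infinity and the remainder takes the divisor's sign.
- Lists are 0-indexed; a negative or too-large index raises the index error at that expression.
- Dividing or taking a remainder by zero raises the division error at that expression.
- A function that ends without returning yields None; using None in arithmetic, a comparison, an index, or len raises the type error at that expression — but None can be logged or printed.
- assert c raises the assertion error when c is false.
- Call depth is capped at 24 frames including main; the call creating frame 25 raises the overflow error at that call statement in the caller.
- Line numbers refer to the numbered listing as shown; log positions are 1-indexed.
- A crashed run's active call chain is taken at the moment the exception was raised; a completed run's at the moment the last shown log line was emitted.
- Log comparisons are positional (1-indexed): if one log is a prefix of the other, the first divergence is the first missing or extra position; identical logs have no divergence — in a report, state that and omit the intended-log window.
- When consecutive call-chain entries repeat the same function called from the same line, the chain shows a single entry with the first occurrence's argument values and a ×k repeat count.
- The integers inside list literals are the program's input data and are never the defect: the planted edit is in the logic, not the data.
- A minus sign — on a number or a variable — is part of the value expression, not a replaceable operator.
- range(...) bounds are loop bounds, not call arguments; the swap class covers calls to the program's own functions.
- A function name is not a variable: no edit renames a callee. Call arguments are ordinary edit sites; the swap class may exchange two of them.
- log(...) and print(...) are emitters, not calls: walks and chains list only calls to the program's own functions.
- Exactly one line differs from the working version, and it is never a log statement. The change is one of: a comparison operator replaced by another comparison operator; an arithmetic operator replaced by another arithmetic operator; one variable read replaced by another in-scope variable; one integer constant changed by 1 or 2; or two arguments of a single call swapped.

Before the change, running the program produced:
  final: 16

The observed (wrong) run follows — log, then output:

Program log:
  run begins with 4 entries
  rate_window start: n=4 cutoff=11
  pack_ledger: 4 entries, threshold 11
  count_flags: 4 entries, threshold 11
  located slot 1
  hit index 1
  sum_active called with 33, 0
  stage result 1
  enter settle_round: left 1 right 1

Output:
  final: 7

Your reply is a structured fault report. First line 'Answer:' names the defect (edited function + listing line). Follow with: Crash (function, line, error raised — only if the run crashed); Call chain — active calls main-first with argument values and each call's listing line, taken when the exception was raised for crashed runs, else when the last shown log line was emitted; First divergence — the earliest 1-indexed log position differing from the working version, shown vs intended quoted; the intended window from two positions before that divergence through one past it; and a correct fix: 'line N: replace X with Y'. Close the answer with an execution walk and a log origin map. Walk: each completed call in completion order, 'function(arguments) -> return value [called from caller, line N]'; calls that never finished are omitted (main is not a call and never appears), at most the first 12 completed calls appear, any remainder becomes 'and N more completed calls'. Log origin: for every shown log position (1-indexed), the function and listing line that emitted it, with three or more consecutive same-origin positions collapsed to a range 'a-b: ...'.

Answer: the defect is in rate_window at line 25.
Core observation: Position 7 is the first bad log line: 'sum_active called with 33, 0' should read 'sum_active called with 33, 2'.
Call chain: main -> settle_round(1, 1) (called at line 42).
First divergence: position 7; shown 'sum_active called with 33, 0' vs intended 'sum_active called with 33, 2'.
Intended log window:
  5: located slot 1
  6: hit index 1
  7: sum_active called with 33, 2
  8: stage result 16
Execution walk:
  count_flags([12, 11, 12, 2], 11) -> 1  [called from pack_ledger, line 10]
  pack_ledger([12, 11, 12, 2], 11) -> 33  [called from rate_window, line 23]
  sum_active(33, 0) -> 1  [called from rate_window, line 25]
  rate_window([12, 11, 12, 2], 11) -> 1  [called from main, line 40]
  settle_round(1, 1) -> 7  [called from main, line 42]
Log line origins:
  1: from main, line 39
  2: from rate_window, line 22
  3: from pack_ledger, line 9
  4: from count_flags, line 2
  5: from count_flags, line 5
  6: from pack_ledger, line 11
  7: from sum_active, line 16
  8: from main, line 41
  9: from settle_round, line 28
A correct fix: line 25: replace `0` with `2`.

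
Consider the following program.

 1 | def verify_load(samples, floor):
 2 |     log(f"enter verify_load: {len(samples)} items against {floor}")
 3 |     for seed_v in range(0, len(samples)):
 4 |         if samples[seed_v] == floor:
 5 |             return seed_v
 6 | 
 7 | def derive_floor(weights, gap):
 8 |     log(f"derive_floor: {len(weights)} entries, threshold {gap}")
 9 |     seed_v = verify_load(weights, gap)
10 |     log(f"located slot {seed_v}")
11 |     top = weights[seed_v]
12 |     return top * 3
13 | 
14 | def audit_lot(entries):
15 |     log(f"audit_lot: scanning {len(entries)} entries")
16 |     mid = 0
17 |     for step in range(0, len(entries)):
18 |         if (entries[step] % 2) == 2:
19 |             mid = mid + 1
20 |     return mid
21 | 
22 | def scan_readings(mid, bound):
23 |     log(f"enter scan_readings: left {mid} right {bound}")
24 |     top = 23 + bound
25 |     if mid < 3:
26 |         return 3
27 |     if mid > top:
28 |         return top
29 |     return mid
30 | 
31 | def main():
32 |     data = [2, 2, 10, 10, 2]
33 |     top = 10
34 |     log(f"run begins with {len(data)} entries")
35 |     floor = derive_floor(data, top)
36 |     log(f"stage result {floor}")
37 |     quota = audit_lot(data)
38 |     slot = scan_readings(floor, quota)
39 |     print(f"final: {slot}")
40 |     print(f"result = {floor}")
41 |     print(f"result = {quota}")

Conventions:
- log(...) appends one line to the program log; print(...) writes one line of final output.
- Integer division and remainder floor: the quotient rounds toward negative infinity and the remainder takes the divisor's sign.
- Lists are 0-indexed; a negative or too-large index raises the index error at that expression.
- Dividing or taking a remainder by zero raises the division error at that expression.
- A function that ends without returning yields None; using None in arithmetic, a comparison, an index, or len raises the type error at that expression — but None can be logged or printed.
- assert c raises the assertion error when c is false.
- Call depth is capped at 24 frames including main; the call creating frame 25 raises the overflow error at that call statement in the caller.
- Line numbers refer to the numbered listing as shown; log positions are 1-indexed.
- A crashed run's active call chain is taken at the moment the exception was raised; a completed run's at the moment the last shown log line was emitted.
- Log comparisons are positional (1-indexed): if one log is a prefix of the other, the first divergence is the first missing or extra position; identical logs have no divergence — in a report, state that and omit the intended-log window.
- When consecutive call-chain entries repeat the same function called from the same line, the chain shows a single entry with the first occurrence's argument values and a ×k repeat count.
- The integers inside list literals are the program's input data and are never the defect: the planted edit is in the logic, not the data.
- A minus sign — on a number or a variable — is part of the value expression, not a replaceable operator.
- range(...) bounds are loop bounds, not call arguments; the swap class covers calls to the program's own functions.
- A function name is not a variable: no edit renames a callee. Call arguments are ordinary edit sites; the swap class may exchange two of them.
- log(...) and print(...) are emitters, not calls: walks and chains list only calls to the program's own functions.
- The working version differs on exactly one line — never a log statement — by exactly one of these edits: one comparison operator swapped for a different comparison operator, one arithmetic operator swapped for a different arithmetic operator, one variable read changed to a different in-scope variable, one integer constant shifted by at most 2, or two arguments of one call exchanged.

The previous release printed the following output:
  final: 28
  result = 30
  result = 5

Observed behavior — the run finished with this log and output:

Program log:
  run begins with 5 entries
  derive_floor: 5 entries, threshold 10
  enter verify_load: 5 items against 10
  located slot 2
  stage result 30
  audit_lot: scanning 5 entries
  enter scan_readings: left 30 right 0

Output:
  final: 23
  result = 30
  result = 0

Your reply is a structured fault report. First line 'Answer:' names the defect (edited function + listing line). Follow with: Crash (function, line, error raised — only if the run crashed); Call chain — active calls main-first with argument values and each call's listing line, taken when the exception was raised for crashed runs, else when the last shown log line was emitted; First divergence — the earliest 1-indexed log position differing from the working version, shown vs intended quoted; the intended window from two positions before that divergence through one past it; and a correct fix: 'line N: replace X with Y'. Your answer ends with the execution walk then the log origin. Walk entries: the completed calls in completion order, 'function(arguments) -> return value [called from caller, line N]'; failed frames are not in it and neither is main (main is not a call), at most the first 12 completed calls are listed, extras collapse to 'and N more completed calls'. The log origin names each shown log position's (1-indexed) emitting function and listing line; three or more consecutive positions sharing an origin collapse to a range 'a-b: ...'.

Answer: the defect is in audit_lot at line 18.
Key fact: Log line 7 is where behavior first shows: 'enter scan_readings: left 30 right 0' appears instead of 'enter scan_readings: left 30 right 5'.
Call chain: main -> scan_readings(30, 0) (called at line 38).
First divergence: position 7 — the shown line 'enter scan_readings: left 30 right 0' should read 'enter scan_readings: left 30 right 5'.
Intended log window:
  5: stage result 30
  6: audit_lot: scanning 5 entries
  7: enter scan_readings: left 30 right 5
Execution walk:
  verify_load([2, 2, 10, 10, 2], 10) -> 2  [called from derive_floor, line 9]
  derive_floor([2, 2, 10, 10, 2], 10) -> 30  [called from main, line 35]
  audit_lot([2, 2, 10, 10, 2]) -> 0  [called from main, line 37]
  scan_readings(30, 0) -> 23  [called from main, line 38]
Origin of each log line:
  1: emitted by main (line 34)
  2: emitted by derive_floor (line 8)
  3: emitted by verify_load (line 2)
  4: emitted by derive_floor (line 10)
  5: emitted by main (line 36)
  6: emitted by audit_lot (line 15)
  7: emitted by scan_readings (line 23)
A correct fix: line 18: replace `(entries[step] % 2) == 2` with `(entries[step] % 2) == 0`.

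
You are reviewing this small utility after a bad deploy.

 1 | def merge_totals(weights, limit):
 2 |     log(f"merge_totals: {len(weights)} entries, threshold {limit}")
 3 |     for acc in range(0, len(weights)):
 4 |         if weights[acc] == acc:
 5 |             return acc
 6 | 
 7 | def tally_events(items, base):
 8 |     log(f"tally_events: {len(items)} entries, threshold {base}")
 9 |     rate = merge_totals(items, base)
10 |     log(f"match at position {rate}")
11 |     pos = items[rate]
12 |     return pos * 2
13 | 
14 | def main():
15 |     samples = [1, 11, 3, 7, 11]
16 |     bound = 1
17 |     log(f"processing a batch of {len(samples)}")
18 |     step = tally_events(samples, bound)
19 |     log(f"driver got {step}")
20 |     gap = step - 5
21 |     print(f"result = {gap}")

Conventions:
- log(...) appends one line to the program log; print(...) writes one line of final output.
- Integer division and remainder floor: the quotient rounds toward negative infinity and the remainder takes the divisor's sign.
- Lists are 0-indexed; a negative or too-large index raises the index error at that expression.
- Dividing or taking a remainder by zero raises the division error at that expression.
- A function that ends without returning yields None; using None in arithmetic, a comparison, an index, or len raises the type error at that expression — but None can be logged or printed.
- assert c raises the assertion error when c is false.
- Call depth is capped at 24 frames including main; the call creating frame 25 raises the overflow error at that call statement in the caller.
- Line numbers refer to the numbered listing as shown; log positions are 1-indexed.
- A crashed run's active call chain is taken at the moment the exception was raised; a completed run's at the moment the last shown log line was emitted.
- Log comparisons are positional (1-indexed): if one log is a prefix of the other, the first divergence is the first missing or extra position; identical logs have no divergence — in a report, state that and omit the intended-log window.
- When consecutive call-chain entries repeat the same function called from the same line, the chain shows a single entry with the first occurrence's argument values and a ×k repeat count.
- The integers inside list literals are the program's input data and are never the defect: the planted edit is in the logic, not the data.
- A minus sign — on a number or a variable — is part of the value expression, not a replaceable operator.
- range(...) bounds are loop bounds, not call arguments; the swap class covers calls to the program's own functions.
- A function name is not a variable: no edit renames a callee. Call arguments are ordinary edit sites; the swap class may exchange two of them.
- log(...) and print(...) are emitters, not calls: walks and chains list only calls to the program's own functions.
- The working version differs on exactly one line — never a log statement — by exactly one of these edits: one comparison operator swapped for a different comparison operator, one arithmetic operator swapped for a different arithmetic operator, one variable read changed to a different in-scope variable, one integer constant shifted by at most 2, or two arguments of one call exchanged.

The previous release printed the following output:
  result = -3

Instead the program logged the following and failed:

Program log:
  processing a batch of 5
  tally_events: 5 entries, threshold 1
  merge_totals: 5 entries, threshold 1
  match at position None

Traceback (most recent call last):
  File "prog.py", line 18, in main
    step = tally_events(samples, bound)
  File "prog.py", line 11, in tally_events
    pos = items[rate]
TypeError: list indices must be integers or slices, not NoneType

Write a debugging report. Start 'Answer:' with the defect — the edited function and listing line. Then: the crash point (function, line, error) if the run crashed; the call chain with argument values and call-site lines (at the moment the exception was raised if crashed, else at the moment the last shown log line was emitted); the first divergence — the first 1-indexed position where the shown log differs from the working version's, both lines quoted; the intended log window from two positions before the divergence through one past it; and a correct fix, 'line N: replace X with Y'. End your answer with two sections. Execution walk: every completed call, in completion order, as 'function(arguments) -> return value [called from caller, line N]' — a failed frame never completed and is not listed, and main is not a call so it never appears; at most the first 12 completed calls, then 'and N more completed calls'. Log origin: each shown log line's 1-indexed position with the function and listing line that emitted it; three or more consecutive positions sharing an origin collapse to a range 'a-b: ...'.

Answer: the defect is in merge_totals at line 4.
Core observation: The earliest visible damage is log position 4 — 'match at position None' rather than the intended 'match at position 0'.
Crash: tally_events, line 11, TypeError.
Call chain: main -> tally_events([1, 11, 3, 7, 11], 1) (called at line 18).
First divergence: position 4; shown 'match at position None' vs intended 'match at position 0'.
Intended log window:
  2: tally_events: 5 entries, threshold 1
  3: merge_totals: 5 entries, threshold 1
  4: match at position 0
  5: driver got 2
Execution walk:
  merge_totals([1, 11, 3, 7, 11], 1) -> None  [called from tally_events, line 9]
Log line origins:
  1: emitted by main (line 17)
  2: emitted by tally_events (line 8)
  3: emitted by merge_totals (line 2)
  4: emitted by tally_events (line 10)
A correct fix: line 4: replace `weights[acc] == acc` with `weights[acc] == limit`.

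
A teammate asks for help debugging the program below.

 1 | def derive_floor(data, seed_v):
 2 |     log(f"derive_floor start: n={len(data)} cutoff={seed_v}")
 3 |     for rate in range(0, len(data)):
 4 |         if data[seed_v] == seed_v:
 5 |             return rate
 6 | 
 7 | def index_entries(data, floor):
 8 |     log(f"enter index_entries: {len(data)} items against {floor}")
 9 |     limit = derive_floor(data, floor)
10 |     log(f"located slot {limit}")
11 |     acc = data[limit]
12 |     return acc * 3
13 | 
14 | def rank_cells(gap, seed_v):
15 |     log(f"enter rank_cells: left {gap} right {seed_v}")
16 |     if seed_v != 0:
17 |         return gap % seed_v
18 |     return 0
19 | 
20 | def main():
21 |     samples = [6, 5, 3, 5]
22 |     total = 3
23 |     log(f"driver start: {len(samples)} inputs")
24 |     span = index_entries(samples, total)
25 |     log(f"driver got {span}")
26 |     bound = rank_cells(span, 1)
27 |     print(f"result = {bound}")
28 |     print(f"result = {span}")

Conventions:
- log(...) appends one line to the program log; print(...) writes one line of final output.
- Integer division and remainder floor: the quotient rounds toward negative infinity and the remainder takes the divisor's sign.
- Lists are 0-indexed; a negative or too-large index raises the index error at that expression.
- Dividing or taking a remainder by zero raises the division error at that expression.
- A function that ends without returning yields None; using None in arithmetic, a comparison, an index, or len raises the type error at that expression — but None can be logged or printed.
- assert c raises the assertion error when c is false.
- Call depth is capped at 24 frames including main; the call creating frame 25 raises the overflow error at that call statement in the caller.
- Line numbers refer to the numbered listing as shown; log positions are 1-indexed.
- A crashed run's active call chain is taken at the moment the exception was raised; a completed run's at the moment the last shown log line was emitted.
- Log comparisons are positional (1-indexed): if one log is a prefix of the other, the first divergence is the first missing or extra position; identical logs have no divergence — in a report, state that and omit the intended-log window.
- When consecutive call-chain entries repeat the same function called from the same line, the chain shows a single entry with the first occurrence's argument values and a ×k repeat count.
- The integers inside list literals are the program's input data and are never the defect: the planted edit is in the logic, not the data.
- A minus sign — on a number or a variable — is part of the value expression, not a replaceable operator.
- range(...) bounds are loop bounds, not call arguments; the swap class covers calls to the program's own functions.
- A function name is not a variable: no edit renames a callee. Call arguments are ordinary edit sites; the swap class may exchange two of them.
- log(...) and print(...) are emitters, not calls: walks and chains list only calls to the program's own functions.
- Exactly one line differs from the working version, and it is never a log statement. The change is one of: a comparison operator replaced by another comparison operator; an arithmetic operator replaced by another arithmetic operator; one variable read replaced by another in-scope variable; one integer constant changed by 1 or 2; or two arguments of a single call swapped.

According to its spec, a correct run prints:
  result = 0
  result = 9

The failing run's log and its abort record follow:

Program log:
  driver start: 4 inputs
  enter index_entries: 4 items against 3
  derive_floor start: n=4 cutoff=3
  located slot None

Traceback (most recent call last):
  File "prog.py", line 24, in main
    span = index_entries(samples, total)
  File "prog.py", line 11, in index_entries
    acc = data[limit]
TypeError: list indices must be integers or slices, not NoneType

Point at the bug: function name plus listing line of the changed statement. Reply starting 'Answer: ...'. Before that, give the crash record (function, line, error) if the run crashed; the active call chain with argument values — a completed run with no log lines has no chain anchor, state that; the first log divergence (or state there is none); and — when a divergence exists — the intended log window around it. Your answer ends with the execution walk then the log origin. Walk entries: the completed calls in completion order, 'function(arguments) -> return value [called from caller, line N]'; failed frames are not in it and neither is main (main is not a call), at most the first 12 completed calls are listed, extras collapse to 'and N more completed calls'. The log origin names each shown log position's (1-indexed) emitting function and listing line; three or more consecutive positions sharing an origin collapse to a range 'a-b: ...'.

Answer: the defect is in derive_floor at line 4.
The tell: The earliest visible damage is log position 4 — 'located slot None' rather than the intended 'located slot 2'.
Crash: index_entries, line 11, TypeError.
Call chain: main -> index_entries([6, 5, 3, 5], 3) (called at line 24).
First divergence: at position 4 the run shows 'located slot None' where the working version logs 'located slot 2'.
Intended log window:
  2: enter index_entries: 4 items against 3
  3: derive_floor start: n=4 cutoff=3
  4: located slot 2
  5: driver got 9
Execution walk:
  derive_floor([6, 5, 3, 5], 3) -> None  [called from index_entries, line 9]
Log line origins:
  1 — main, line 23
  2 — index_entries, line 8
  3 — derive_floor, line 2
  4 — index_entries, line 10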